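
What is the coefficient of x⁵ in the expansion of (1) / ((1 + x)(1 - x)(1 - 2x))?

42

Partial fractions give a closed form: a_n = (1/6)·(-1)^n + (-1/2)·1^n + (4/3)·2^n.
At n = 5: a_5 = 42.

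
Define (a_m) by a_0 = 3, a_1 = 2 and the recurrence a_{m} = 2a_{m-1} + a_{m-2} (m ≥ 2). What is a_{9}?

3194

The ordinary generating function has denominator 1 - 2x - x^2.
Iterating the recurrence: a_0,…,a_{9} = 3, 2, 7, 16, 39, 94, 227, 548, 1323, 3194.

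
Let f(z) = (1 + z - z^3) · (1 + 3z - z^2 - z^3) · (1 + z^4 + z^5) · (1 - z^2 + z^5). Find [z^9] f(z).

(1 + z - z^3) has coefficients 1,1,0,-1 for degrees 0…3.
(1 + 3z - z^2 - z^3) has coefficients 1,3,-1,-1,0,0,0,0,0,0 for degrees 0…9.
Multiplying by (1 + z^4 + z^5) gives running coefficients 1,3,-1,-1,1,4,2,-2,-1,0 for degrees 0…9.
Finally multiplying by (1 - z^2 + z^5), the product of all factors after the first has coefficients 1,3,-2,-4,2,6,4,-7,-4,3 for degrees 0…9.
[z^9] = 1·3 + 1·(-4) − 1·4 = -5.

-5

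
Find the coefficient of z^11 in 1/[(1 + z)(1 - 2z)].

Partial fractions give a closed form: a_n = (1/3)·(-1)^n + (2/3)·2^n.
At n = 11: a_11 = 1365.

1365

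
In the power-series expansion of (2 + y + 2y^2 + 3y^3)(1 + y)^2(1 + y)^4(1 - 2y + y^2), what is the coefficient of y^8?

(2 + y + 2y^2 + 3y^3) has coefficients 2,1,2,3 for degrees 0…3.
(1 + y)^2 has coefficients 1,2,1,0,0,0,0,0,0 for degrees 0…8.
Multiplying by (1 + y)^4 gives running coefficients 1,6,15,20,15,6,1,0,0 for degrees 0…8.
Finally multiplying by (1 - 2y + y^2), the product of all factors after the first has coefficients 1,4,4,-4,-10,-4,4,4,1 for degrees 0…8.
[y^8] = 2·1 + 1·4 + 2·4 + 3·(-4) = 2.

2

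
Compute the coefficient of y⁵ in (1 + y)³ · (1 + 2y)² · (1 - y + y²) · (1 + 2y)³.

333

(1 + y)³ has coefficients 1,3,3,1 for degrees 0…3.
(1 + 2y)² has coefficients 1,4,4,0,0,0 for degrees 0…5.
Multiplying by (1 - y + y²) gives running coefficients 1,3,1,0,4,0 for degrees 0…5.
Finally multiplying by (1 + 2y)³, the product of all factors after the first has coefficients 1,9,31,50,40,32 for degrees 0…5.
[y⁵] = 1·32 + 3·40 + 3·50 + 1·31 = 333.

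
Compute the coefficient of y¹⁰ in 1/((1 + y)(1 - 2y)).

Partial fractions give a closed form: a_n = (1/3)·(-1)^n + (2/3)·2^n.
At n = 10: a_10 = 683.

683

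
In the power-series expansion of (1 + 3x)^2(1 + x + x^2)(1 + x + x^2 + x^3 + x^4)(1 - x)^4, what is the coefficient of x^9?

(1 + 3x)^2 has coefficients 1,6,9 for degrees 0…2.
(1 + x + x^2) has coefficients 1,1,1,0,0,0,0,0,0,0 for degrees 0…9.
Multiplying by (1 + x + x^2 + x^3 + x^4) gives running coefficients 1,2,3,3,3,2,1,0,0,0 for degrees 0…9.
Finally multiplying by (1 - x)^4, the product of all factors after the first has coefficients 1,-2,1,-1,2,-2,2,-1,1,-2 for degrees 0…9.
[x^9] = 1·(-2) + 6·1 + 9·(-1) = -5.

-5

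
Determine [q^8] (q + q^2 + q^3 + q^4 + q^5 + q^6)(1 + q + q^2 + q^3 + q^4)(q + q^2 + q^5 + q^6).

(q + q^2 + q^3 + q^4 + q^5 + q^6) has coefficients 0,1,1,1,1,1,1 for degrees 0…6.
(1 + q + q^2 + q^3 + q^4) has coefficients 1,1,1,1,1,0,0,0,0 for degrees 0…8.
Finally multiplying by (q + q^2 + q^5 + q^6), the product of all factors after the first has coefficients 0,1,2,2,2,3,3,2,2 for degrees 0…8.
[q^8] = 1·2 + 1·3 + 1·3 + 1·2 + 1·2 + 1·2 = 14.

14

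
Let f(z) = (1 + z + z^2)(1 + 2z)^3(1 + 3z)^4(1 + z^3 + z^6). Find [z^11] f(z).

6755

(1 + z + z^2) has coefficients 1,1,1 for degrees 0…2.
(1 + 2z)^3 has coefficients 1,6,12,8,0,0,0,0,0,0,0,0 for degrees 0…11.
Multiplying by (1 + 3z)^4 gives running coefficients 1,18,138,584,1473,2214,1836,648,0,0,0,0 for degrees 0…11.
Finally multiplying by (1 + z^3 + z^6), the product of all factors after the first has coefficients 1,18,138,585,1491,2352,2421,2139,2352,2420,2121,2214 for degrees 0…11.
[z^11] = 1·2214 + 1·2121 + 1·2420 = 6755.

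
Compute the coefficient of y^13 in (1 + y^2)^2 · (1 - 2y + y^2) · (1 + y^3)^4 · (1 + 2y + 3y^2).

(1 + y^2)^2 has coefficients 1,0,2,0,1 for degrees 0…4.
(1 - 2y + y^2) has coefficients 1,-2,1,0,0,0,0,0,0,0,0,0,0,0 for degrees 0…13.
Multiplying by (1 + y^3)^4 gives running coefficients 1,-2,1,4,-8,4,6,-12,6,4,-8,4,1,-2 for degrees 0…13.
Finally multiplying by (1 + 2y + 3y^2), the product of all factors after the first has coefficients 1,0,0,0,3,0,-10,12,0,-20,18,0,-15,12 for degrees 0…13.
[y^13] = 1·12 + 2·0 + 1·(-20) = -8.

-8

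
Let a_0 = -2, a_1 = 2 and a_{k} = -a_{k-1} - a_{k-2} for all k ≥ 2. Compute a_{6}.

The ordinary generating function has denominator 1 + z + z^2.
Iterating the recurrence: a_0,…,a_{6} = -2, 2, 0, -2, 2, 0, -2.

-2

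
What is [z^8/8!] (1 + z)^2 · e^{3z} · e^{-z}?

The EGF product rule gives c_8 = Σ_{k_1+k_2+k_3=8} C(8; k_1,k_2,k_3) · ∏ g_i(k_i), where (1+z)^2 gives the falling factorial (2)_k; e^{3z} gives (3)^k; e^{-z} gives (-1)^k.
g_1(k) for k = 0…8: 1, 2, 2, 0, 0, 0, 0, 0, 0.
g_2(k) for k = 0…8: 1, 3, 9, 27, 81, 243, 729, 2187, 6561.
g_3(k) for k = 0…8: 1, -1, 1, -1, 1, -1, 1, -1, 1.
First combine the last two factors: h(k) = Σ_j C(k,j)·g_2(j)·g_3(k−j) for k = 0…8: 1, 2, 4, 8, 16, 32, 64, 128, 256.
c_8 = Σ_k C(8,k)·g_1(k)·h(8−k) = 1·1·256 + 8·2·128 + 28·2·64 = 256 + 2048 + 3584 = 5888.

5888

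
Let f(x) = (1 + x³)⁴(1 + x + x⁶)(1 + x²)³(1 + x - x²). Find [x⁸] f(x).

32

(1 + x³)⁴ has coefficients 1,0,0,4,0,0,6,0,0 for degrees 0…8.
(1 + x + x⁶) has coefficients 1,1,0,0,0,0,1,0,0 for degrees 0…8.
Multiplying by (1 + x²)³ gives running coefficients 1,1,3,3,3,3,2,1,3 for degrees 0…8.
Finally multiplying by (1 + x - x²), the product of all factors after the first has coefficients 1,2,3,5,3,3,2,0,2 for degrees 0…8.
[x⁸] = 1·2 + 4·3 + 6·3 = 32.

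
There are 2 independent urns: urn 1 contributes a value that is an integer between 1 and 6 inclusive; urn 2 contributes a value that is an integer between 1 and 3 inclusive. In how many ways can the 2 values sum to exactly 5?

3

The generating function for the choices is (x + x² + x³ + x⁴ + x⁵ + x⁶)·(x + x² + x³); the count is [x⁵].
(x + x² + x³ + x⁴ + x⁵ + x⁶) has coefficients 0,1,1,1,1,1 for degrees 0…5.
(x + x² + x³) has coefficients 0,1,1,1,0,0 for degrees 0…5.
[x⁵] = 1·0 + 1·1 + 1·1 + 1·1 + 1·0 = 3.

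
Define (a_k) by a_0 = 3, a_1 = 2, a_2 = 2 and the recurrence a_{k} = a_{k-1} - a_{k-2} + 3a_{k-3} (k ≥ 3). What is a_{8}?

59

The ordinary generating function has denominator 1 - x + x^2 - 3x^3.
Iterating the recurrence: a_0,…,a_{8} = 3, 2, 2, 9, 13, 10, 24, 53, 59.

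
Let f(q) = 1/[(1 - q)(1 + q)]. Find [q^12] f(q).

Partial fractions give a closed form: a_n = (1/2)·1^n + (1/2)·(-1)^n.
At n = 12: a_12 = 1.

1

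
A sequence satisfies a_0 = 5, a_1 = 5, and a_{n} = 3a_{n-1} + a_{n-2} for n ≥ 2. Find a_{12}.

3043805

The ordinary generating function has denominator 1 - 3t - t^2.
Iterating the recurrence: a_0,…,a_{12} = 5, 5, 20, 65, 215, 710, 2345, 7745, 25580, 84485, 279035, 921590, 3043805.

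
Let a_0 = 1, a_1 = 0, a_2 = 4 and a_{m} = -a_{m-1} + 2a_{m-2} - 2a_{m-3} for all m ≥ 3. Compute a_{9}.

The ordinary generating function has denominator 1 + q - 2q^2 + 2q^3.
Iterating the recurrence: a_0,…,a_{9} = 1, 0, 4, -6, 14, -34, 74, -170, 386, -874.

-874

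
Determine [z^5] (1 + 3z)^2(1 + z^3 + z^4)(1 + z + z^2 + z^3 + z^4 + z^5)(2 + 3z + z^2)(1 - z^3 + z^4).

130

(1 + 3z)^2 has coefficients 1,6,9 for degrees 0…2.
(1 + z^3 + z^4) has coefficients 1,0,0,1,1,0 for degrees 0…5.
Multiplying by (1 + z + z^2 + z^3 + z^4 + z^5) gives running coefficients 1,1,1,2,3,3 for degrees 0…5.
Multiplying by (2 + 3z + z^2) gives running coefficients 2,5,6,8,13,17 for degrees 0…5.
Finally multiplying by (1 - z^3 + z^4), the product of all factors after the first has coefficients 2,5,6,6,10,16 for degrees 0…5.
[z^5] = 1·16 + 6·10 + 9·6 = 130.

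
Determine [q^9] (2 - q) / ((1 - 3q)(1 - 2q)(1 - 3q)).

810075

The denominator gives the recurrence a_n = 8a_(n−1) − 21a_(n−2) + 18a_(n−3) for n ≥ 3; the numerator fixes a_0 = 2, a_1 = 15, a_2 = 78.
Iterating: 2, 15, 78, 345, 1392, 5295, 19338, 68565, 237732, 810075, so a_9 = 810075.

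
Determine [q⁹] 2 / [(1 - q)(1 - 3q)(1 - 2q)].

173052

Partial fractions give a closed form: a_n = (1)·1^n + (9)·3^n + (-8)·2^n.
At n = 9: a_9 = 173052.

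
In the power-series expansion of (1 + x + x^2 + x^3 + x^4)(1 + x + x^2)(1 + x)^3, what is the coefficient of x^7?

(1 + x + x^2 + x^3 + x^4) has coefficients 1,1,1,1,1 for degrees 0…4.
(1 + x + x^2) has coefficients 1,1,1,0,0,0,0,0 for degrees 0…7.
Finally multiplying by (1 + x)^3, the product of all factors after the first has coefficients 1,4,7,7,4,1,0,0 for degrees 0…7.
[x^7] = 1·0 + 1·0 + 1·1 + 1·4 + 1·7 = 12.

12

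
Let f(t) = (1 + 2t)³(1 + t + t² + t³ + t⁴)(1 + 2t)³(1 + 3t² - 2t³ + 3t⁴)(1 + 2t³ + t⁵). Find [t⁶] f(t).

(1 + 2t)³ has coefficients 1,6,12,8 for degrees 0…3.
(1 + t + t² + t³ + t⁴) has coefficients 1,1,1,1,1,0,0 for degrees 0…6.
Multiplying by (1 + 2t)³ gives running coefficients 1,7,19,27,27,26,20 for degrees 0…6.
Multiplying by (1 + 3t² - 2t³ + 3t⁴) gives running coefficients 1,7,22,46,73,90,104 for degrees 0…6.
Finally multiplying by (1 + 2t³ + t⁵), the product of all factors after the first has coefficients 1,7,22,48,87,135,203 for degrees 0…6.
[t⁶] = 1·203 + 6·135 + 12·87 + 8·48 = 2441.

2441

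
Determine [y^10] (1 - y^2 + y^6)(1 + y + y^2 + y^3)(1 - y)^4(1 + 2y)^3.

19

(1 - y^2 + y^6) has coefficients 1,0,-1,0,0,0,1 for degrees 0…6.
(1 + y + y^2 + y^3) has coefficients 1,1,1,1,0,0,0,0,0,0,0 for degrees 0…10.
Multiplying by (1 - y)^4 gives running coefficients 1,-3,3,-1,-1,3,-3,1,0,0,0 for degrees 0…10.
Finally multiplying by (1 + 2y)^3, the product of all factors after the first has coefficients 1,3,-3,-11,5,9,-5,11,-6,-12,8 for degrees 0…10.
[y^10] = 1·8 − 1·(-6) + 1·5 = 19.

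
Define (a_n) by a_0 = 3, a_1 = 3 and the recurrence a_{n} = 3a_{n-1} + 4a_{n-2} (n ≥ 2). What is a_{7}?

19659

The ordinary generating function has denominator 1 - 3x - 4x^2.
Iterating the recurrence: a_0,…,a_{7} = 3, 3, 21, 75, 309, 1227, 4917, 19659.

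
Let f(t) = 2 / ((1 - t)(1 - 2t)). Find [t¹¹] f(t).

8190

Partial fractions give a closed form: a_n = (-2)·1^n + (4)·2^n.
At n = 11: a_11 = 8190.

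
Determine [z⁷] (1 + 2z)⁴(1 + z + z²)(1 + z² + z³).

120

(1 + 2z)⁴ has coefficients 1,8,24,32,16 for degrees 0…4.
(1 + z + z²) has coefficients 1,1,1,0,0,0,0,0 for degrees 0…7.
Finally multiplying by (1 + z² + z³), the product of all factors after the first has coefficients 1,1,2,2,2,1,0,0 for degrees 0…7.
[z⁷] = 1·0 + 8·0 + 24·1 + 32·2 + 16·2 = 120.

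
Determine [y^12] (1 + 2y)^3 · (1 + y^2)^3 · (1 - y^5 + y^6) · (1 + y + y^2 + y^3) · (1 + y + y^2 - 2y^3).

(1 + 2y)^3 has coefficients 1,6,12,8 for degrees 0…3.
(1 + y^2)^3 has coefficients 1,0,3,0,3,0,1,0,0,0,0,0,0 for degrees 0…12.
Multiplying by (1 - y^5 + y^6) gives running coefficients 1,0,3,0,3,-1,2,-3,3,-3,3,-1,1 for degrees 0…12.
Multiplying by (1 + y + y^2 + y^3) gives running coefficients 1,1,4,4,6,5,4,1,1,-1,0,2,0 for degrees 0…12.
Finally multiplying by (1 + y + y^2 - 2y^3), the product of all factors after the first has coefficients 1,2,6,7,12,7,7,-2,-4,-7,-2,-1,4 for degrees 0…12.
[y^12] = 1·4 + 6·(-1) + 12·(-2) + 8·(-7) = -82.

-82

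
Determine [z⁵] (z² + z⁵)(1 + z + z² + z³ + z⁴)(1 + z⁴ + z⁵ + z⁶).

(z² + z⁵) has coefficients 0,0,1,0,0,1 for degrees 0…5.
(1 + z + z² + z³ + z⁴) has coefficients 1,1,1,1,1,0 for degrees 0…5.
Finally multiplying by (1 + z⁴ + z⁵ + z⁶), the product of all factors after the first has coefficients 1,1,1,1,2,2 for degrees 0…5.
[z⁵] = 1·1 + 1·1 = 2.

2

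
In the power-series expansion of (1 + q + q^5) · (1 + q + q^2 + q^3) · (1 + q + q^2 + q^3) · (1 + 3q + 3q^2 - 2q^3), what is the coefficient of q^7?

23

(1 + q + q^5) has coefficients 1,1,0,0,0,1 for degrees 0…5.
(1 + q + q^2 + q^3) has coefficients 1,1,1,1,0,0,0,0 for degrees 0…7.
Multiplying by (1 + q + q^2 + q^3) gives running coefficients 1,2,3,4,3,2,1,0 for degrees 0…7.
Finally multiplying by (1 + 3q + 3q^2 - 2q^3), the product of all factors after the first has coefficients 1,5,12,17,20,17,8,3 for degrees 0…7.
[q^7] = 1·3 + 1·8 + 1·12 = 23.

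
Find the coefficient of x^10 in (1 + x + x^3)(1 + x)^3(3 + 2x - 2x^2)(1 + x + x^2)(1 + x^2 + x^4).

11

(1 + x + x^3) has coefficients 1,1,0,1 for degrees 0…3.
(1 + x)^3 has coefficients 1,3,3,1,0,0,0,0,0,0,0 for degrees 0…10.
Multiplying by (3 + 2x - 2x^2) gives running coefficients 3,11,13,3,-4,-2,0,0,0,0,0 for degrees 0…10.
Multiplying by (1 + x + x^2) gives running coefficients 3,14,27,27,12,-3,-6,-2,0,0,0 for degrees 0…10.
Finally multiplying by (1 + x^2 + x^4), the product of all factors after the first has coefficients 3,14,30,41,42,38,33,22,6,-5,-6 for degrees 0…10.
[x^10] = 1·(-6) + 1·(-5) + 1·22 = 11.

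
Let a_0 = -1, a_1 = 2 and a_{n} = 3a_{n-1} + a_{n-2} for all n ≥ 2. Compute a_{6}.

The ordinary generating function has denominator 1 - 3x - x^2.
Iterating the recurrence: a_0,…,a_{6} = -1, 2, 5, 17, 56, 185, 611.

611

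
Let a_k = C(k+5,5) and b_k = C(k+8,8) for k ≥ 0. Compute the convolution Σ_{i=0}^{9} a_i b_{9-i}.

This is [x^9] in the product of the two ordinary generating functions.
Σ = 1·24310 + 6·12870 + 21·6435 + 56·3003 + 126·1287 + 252·495 + 462·165 + 792·45 + 1287·9 + 2002·1 = 817190.

817190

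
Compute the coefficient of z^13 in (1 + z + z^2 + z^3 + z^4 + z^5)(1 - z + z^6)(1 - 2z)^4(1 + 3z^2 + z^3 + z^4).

13

(1 + z + z^2 + z^3 + z^4 + z^5) has coefficients 1,1,1,1,1,1 for degrees 0…5.
(1 - z + z^6) has coefficients 1,-1,0,0,0,0,1,0,0,0,0,0,0,0 for degrees 0…13.
Multiplying by (1 - 2z)^4 gives running coefficients 1,-9,32,-56,48,-16,1,-8,24,-32,16,0,0,0 for degrees 0…13.
Finally multiplying by (1 + 3z^2 + z^3 + z^4), the product of all factors after the first has coefficients 1,-9,35,-82,136,-161,121,-64,59,-71,81,-80,40,-16 for degrees 0…13.
[z^13] = 1·(-16) + 1·40 + 1·(-80) + 1·81 + 1·(-71) + 1·59 = 13.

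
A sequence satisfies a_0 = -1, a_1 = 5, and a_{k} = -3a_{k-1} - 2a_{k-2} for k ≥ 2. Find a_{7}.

The ordinary generating function has denominator 1 + 3x + 2x^2.
Iterating the recurrence: a_0,…,a_{7} = -1, 5, -13, 29, -61, 125, -253, 509.

509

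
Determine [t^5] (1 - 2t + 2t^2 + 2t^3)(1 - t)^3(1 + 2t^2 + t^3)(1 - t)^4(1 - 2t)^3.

-3032

(1 - 2t + 2t^2 + 2t^3) has coefficients 1,-2,2,2 for degrees 0…3.
(1 - t)^3 has coefficients 1,-3,3,-1,0,0 for degrees 0…5.
Multiplying by (1 + 2t^2 + t^3) gives running coefficients 1,-3,5,-6,3,1 for degrees 0…5.
Multiplying by (1 - t)^4 gives running coefficients 1,-7,23,-48,70,-70 for degrees 0…5.
Finally multiplying by (1 - 2t)^3, the product of all factors after the first has coefficients 1,-13,77,-278,690,-1250 for degrees 0…5.
[t^5] = 1·(-1250) − 2·690 + 2·(-278) + 2·77 = -3032.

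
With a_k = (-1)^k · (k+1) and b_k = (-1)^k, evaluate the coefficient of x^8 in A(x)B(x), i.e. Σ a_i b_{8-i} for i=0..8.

This is [x^8] in the product of the two ordinary generating functions.
Σ = 1·1 − 2·(-1) + 3·1 − 4·(-1) + 5·1 − 6·(-1) + 7·1 − 8·(-1) + 9·1 = 45.

45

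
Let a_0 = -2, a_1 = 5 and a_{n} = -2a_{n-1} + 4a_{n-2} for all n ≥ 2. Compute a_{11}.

680960

The ordinary generating function has denominator 1 + 2t - 4t^2.
Iterating the recurrence: a_0,…,a_{11} = -2, 5, -18, 56, -184, 592, -1920, 6208, -20096, 65024, -210432, 680960.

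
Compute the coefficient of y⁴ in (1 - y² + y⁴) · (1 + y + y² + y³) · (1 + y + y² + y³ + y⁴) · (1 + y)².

(1 - y² + y⁴) has coefficients 1,0,-1,0,1 for degrees 0…4.
(1 + y + y² + y³) has coefficients 1,1,1,1,0 for degrees 0…4.
Multiplying by (1 + y + y² + y³ + y⁴) gives running coefficients 1,2,3,4,4 for degrees 0…4.
Finally multiplying by (1 + y)², the product of all factors after the first has coefficients 1,4,8,12,15 for degrees 0…4.
[y⁴] = 1·15 − 1·8 + 1·1 = 8.

8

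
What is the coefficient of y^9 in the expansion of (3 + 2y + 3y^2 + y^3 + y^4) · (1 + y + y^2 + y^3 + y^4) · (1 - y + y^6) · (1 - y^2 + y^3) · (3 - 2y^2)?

9

(3 + 2y + 3y^2 + y^3 + y^4) has coefficients 3,2,3,1,1 for degrees 0…4.
(1 + y + y^2 + y^3 + y^4) has coefficients 1,1,1,1,1,0,0,0,0,0 for degrees 0…9.
Multiplying by (1 - y + y^6) gives running coefficients 1,0,0,0,0,-1,1,1,1,1 for degrees 0…9.
Multiplying by (1 - y^2 + y^3) gives running coefficients 1,0,-1,1,0,-1,1,2,-1,1 for degrees 0…9.
Finally multiplying by (3 - 2y^2), the product of all factors after the first has coefficients 3,0,-5,3,2,-5,3,8,-5,-1 for degrees 0…9.
[y^9] = 3·(-1) + 2·(-5) + 3·8 + 1·3 + 1·(-5) = 9.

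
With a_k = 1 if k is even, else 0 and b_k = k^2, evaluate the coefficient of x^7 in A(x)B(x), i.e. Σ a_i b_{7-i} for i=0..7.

Write out a_i and b_{7-i} for i = 0,…,7 and sum the products.
Σ = 1·49 + 0·36 + 1·25 + 0·16 + 1·9 + 0·4 + 1·1 + 0·0 = 84.

84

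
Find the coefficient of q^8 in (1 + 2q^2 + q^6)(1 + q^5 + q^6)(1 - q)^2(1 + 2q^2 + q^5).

(1 + 2q^2 + q^6) has coefficients 1,0,2,0,0,0,1 for degrees 0…6.
(1 + q^5 + q^6) has coefficients 1,0,0,0,0,1,1,0,0 for degrees 0…8.
Multiplying by (1 - q)^2 gives running coefficients 1,-2,1,0,0,1,-1,-1,1 for degrees 0…8.
Finally multiplying by (1 + 2q^2 + q^5), the product of all factors after the first has coefficients 1,-2,3,-4,2,2,-3,2,-1 for degrees 0…8.
[q^8] = 1·(-1) + 2·(-3) + 1·3 = -4.

-4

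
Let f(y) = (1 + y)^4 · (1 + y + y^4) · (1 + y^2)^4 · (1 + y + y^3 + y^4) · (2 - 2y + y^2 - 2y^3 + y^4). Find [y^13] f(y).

-152

(1 + y)^4 has coefficients 1,4,6,4,1 for degrees 0…4.
(1 + y + y^4) has coefficients 1,1,0,0,1,0,0,0,0,0,0,0,0,0 for degrees 0…13.
Multiplying by (1 + y^2)^4 gives running coefficients 1,1,4,4,7,6,8,4,7,1,4,0,1,0 for degrees 0…13.
Multiplying by (1 + y + y^3 + y^4) gives running coefficients 1,2,5,9,13,18,22,23,24,22,17,15,9,6 for degrees 0…13.
Finally multiplying by (2 - 2y + y^2 - 2y^3 + y^4), the product of all factors after the first has coefficients 2,2,7,8,10,11,8,3,1,-7,-10,-7,-15,-3 for degrees 0…13.
[y^13] = 1·(-3) + 4·(-15) + 6·(-7) + 4·(-10) + 1·(-7) = -152.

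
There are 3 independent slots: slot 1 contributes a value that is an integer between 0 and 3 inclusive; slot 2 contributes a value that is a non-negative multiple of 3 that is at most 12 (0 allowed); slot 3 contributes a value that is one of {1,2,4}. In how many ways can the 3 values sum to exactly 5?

The generating function for the choices is (1 + x + x^2 + x^3)·(1 + x^3 + x^6 + x^9 + x^12)·(x + x^2 + x^4); the count is [x^5].
(1 + x + x^2 + x^3) has coefficients 1,1,1,1 for degrees 0…3.
(1 + x^3 + x^6 + x^9 + x^12) has coefficients 1,0,0,1,0,0 for degrees 0…5.
Finally multiplying by (x + x^2 + x^4), the product of all factors after the first has coefficients 0,1,1,0,2,1 for degrees 0…5.
[x^5] = 1·1 + 1·2 + 1·0 + 1·1 = 4.

4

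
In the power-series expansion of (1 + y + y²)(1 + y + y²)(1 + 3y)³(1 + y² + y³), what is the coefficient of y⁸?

(1 + y + y²) has coefficients 1,1,1 for degrees 0…2.
(1 + y + y²) has coefficients 1,1,1,0,0,0,0,0,0 for degrees 0…8.
Multiplying by (1 + 3y)³ gives running coefficients 1,10,37,63,54,27,0,0,0 for degrees 0…8.
Finally multiplying by (1 + y² + y³), the product of all factors after the first has coefficients 1,10,38,74,101,127,117,81,27 for degrees 0…8.
[y⁸] = 1·27 + 1·81 + 1·117 = 225.

225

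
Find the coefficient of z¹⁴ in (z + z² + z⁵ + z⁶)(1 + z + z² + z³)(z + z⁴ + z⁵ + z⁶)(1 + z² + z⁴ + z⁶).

(z + z² + z⁵ + z⁶) has coefficients 0,1,1,0,0,1,1 for degrees 0…6.
(1 + z + z² + z³) has coefficients 1,1,1,1,0,0,0,0,0,0,0,0,0,0,0 for degrees 0…14.
Multiplying by (z + z⁴ + z⁵ + z⁶) gives running coefficients 0,1,1,1,2,2,3,3,2,1,0,0,0,0,0 for degrees 0…14.
Finally multiplying by (1 + z² + z⁴ + z⁶), the product of all factors after the first has coefficients 0,1,1,2,3,4,6,7,8,7,7,6,5,4,2 for degrees 0…14.
[z¹⁴] = 1·4 + 1·5 + 1·7 + 1·8 = 24.

24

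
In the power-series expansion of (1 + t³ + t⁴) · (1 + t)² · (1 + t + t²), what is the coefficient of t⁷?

(1 + t³ + t⁴) has coefficients 1,0,0,1,1 for degrees 0…4.
(1 + t)² has coefficients 1,2,1,0,0,0,0,0 for degrees 0…7.
Finally multiplying by (1 + t + t²), the product of all factors after the first has coefficients 1,3,4,3,1,0,0,0 for degrees 0…7.
[t⁷] = 1·0 + 1·1 + 1·3 = 4.

4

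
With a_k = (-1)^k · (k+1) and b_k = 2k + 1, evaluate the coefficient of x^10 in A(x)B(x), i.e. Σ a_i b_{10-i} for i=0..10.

The convolution is the x^10 coefficient of A(x)B(x).
Σ = 1·21 − 2·19 + 3·17 − 4·15 + 5·13 − 6·11 + 7·9 − 8·7 + 9·5 − 10·3 + 11·1 = 6.

6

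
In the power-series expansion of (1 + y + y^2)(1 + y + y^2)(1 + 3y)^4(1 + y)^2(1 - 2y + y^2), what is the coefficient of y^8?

(1 + y + y^2) has coefficients 1,1,1 for degrees 0…2.
(1 + y + y^2) has coefficients 1,1,1,0,0,0,0,0,0 for degrees 0…8.
Multiplying by (1 + 3y)^4 gives running coefficients 1,13,67,174,243,189,81,0,0 for degrees 0…8.
Multiplying by (1 + y)^2 gives running coefficients 1,15,94,321,658,849,702,351,81 for degrees 0…8.
Finally multiplying by (1 - 2y + y^2), the product of all factors after the first has coefficients 1,13,65,148,110,-146,-338,-204,81 for degrees 0…8.
[y^8] = 1·81 + 1·(-204) + 1·(-338) = -461.

-461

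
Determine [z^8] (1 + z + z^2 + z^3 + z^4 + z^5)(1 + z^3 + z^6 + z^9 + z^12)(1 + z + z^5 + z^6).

(1 + z + z^2 + z^3 + z^4 + z^5) has coefficients 1,1,1,1,1,1 for degrees 0…5.
(1 + z^3 + z^6 + z^9 + z^12) has coefficients 1,0,0,1,0,0,1,0,0 for degrees 0…8.
Finally multiplying by (1 + z + z^5 + z^6), the product of all factors after the first has coefficients 1,1,0,1,1,1,2,1,1 for degrees 0…8.
[z^8] = 1·1 + 1·1 + 1·2 + 1·1 + 1·1 + 1·1 = 7.

7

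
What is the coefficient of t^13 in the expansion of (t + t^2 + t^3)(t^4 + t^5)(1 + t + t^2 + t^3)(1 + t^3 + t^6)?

8

(t + t^2 + t^3) has coefficients 0,1,1,1 for degrees 0…3.
(t^4 + t^5) has coefficients 0,0,0,0,1,1,0,0,0,0,0,0,0,0 for degrees 0…13.
Multiplying by (1 + t + t^2 + t^3) gives running coefficients 0,0,0,0,1,2,2,2,1,0,0,0,0,0 for degrees 0…13.
Finally multiplying by (1 + t^3 + t^6), the product of all factors after the first has coefficients 0,0,0,0,1,2,2,3,3,2,3,3,2,2 for degrees 0…13.
[t^13] = 1·2 + 1·3 + 1·3 = 8.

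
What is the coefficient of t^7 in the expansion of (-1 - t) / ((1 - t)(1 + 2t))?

Partial fractions give a closed form: a_n = (-2/3)·1^n + (-1/3)·(-2)^n.
At n = 7: a_7 = 42.

42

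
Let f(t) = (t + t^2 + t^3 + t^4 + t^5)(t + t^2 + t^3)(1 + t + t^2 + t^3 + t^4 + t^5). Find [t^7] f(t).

(t + t^2 + t^3 + t^4 + t^5) has coefficients 0,1,1,1,1,1 for degrees 0…5.
(t + t^2 + t^3) has coefficients 0,1,1,1,0,0,0,0 for degrees 0…7.
Finally multiplying by (1 + t + t^2 + t^3 + t^4 + t^5), the product of all factors after the first has coefficients 0,1,2,3,3,3,3,2 for degrees 0…7.
[t^7] = 1·3 + 1·3 + 1·3 + 1·3 + 1·2 = 14.

14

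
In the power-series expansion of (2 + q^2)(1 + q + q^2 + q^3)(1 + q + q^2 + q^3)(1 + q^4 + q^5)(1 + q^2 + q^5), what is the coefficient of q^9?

(2 + q^2) has coefficients 2,0,1 for degrees 0…2.
(1 + q + q^2 + q^3) has coefficients 1,1,1,1,0,0,0,0,0,0 for degrees 0…9.
Multiplying by (1 + q + q^2 + q^3) gives running coefficients 1,2,3,4,3,2,1,0,0,0 for degrees 0…9.
Multiplying by (1 + q^4 + q^5) gives running coefficients 1,2,3,4,4,5,6,7,7,5 for degrees 0…9.
Finally multiplying by (1 + q^2 + q^5), the product of all factors after the first has coefficients 1,2,4,6,7,10,12,15,17,16 for degrees 0…9.
[q^9] = 2·16 + 1·15 = 47.

47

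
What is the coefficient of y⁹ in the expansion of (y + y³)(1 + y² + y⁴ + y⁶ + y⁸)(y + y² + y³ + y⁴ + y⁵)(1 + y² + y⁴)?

(y + y³) has coefficients 0,1,0,1 for degrees 0…3.
(1 + y² + y⁴ + y⁶ + y⁸) has coefficients 1,0,1,0,1,0,1,0,1,0 for degrees 0…9.
Multiplying by (y + y² + y³ + y⁴ + y⁵) gives running coefficients 0,1,1,2,2,3,2,3,2,3 for degrees 0…9.
Finally multiplying by (1 + y² + y⁴), the product of all factors after the first has coefficients 0,1,1,3,3,6,5,8,6,9 for degrees 0…9.
[y⁹] = 1·6 + 1·5 = 11.

11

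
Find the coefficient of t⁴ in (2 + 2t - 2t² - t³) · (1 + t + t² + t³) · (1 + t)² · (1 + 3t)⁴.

1785

(2 + 2t - 2t² - t³) has coefficients 2,2,-2,-1 for degrees 0…3.
(1 + t + t² + t³) has coefficients 1,1,1,1,0 for degrees 0…4.
Multiplying by (1 + t)² gives running coefficients 1,3,4,4,3 for degrees 0…4.
Finally multiplying by (1 + 3t)⁴, the product of all factors after the first has coefficients 1,15,94,322,672 for degrees 0…4.
[t⁴] = 2·672 + 2·322 − 2·94 − 1·15 = 1785.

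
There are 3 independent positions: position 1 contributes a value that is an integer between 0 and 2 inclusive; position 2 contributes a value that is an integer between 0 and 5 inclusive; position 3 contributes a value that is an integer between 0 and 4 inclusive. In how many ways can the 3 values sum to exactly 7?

12

The generating function for the choices is (1 + z + z²)·(1 + z + z² + z³ + z⁴ + z⁵)·(1 + z + z² + z³ + z⁴); the count is [z⁷].
(1 + z + z²) has coefficients 1,1,1 for degrees 0…2.
(1 + z + z² + z³ + z⁴ + z⁵) has coefficients 1,1,1,1,1,1,0,0 for degrees 0…7.
Finally multiplying by (1 + z + z² + z³ + z⁴), the product of all factors after the first has coefficients 1,2,3,4,5,5,4,3 for degrees 0…7.
[z⁷] = 1·3 + 1·4 + 1·5 = 12.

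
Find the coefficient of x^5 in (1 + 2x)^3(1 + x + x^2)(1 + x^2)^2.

67

(1 + 2x)^3 has coefficients 1,6,12,8 for degrees 0…3.
(1 + x + x^2) has coefficients 1,1,1,0,0,0 for degrees 0…5.
Finally multiplying by (1 + x^2)^2, the product of all factors after the first has coefficients 1,1,3,2,3,1 for degrees 0…5.
[x^5] = 1·1 + 6·3 + 12·2 + 8·3 = 67.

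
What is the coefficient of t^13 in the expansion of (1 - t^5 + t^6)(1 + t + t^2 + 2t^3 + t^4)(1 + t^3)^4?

(1 - t^5 + t^6) has coefficients 1,0,0,0,0,-1,1 for degrees 0…6.
(1 + t + t^2 + 2t^3 + t^4) has coefficients 1,1,1,2,1,0,0,0,0,0,0,0,0,0 for degrees 0…13.
Finally multiplying by (1 + t^3)^4, the product of all factors after the first has coefficients 1,1,1,6,5,4,14,10,6,16,10,4,9,5 for degrees 0…13.
[t^13] = 1·5 − 1·6 + 1·10 = 9.

9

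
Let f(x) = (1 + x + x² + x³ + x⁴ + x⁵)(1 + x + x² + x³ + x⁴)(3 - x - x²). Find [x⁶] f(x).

2

(1 + x + x² + x³ + x⁴ + x⁵) has coefficients 1,1,1,1,1,1 for degrees 0…5.
(1 + x + x² + x³ + x⁴) has coefficients 1,1,1,1,1,0,0 for degrees 0…6.
Finally multiplying by (3 - x - x²), the product of all factors after the first has coefficients 3,2,1,1,1,-2,-1 for degrees 0…6.
[x⁶] = 1·(-1) + 1·(-2) + 1·1 + 1·1 + 1·1 + 1·2 = 2.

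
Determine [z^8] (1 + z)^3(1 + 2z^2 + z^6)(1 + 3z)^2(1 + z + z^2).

(1 + z)^3 has coefficients 1,3,3,1 for degrees 0…3.
(1 + 2z^2 + z^6) has coefficients 1,0,2,0,0,0,1,0,0 for degrees 0…8.
Multiplying by (1 + 3z)^2 gives running coefficients 1,6,11,12,18,0,1,6,9 for degrees 0…8.
Finally multiplying by (1 + z + z^2), the product of all factors after the first has coefficients 1,7,18,29,41,30,19,7,16 for degrees 0…8.
[z^8] = 1·16 + 3·7 + 3·19 + 1·30 = 124.

124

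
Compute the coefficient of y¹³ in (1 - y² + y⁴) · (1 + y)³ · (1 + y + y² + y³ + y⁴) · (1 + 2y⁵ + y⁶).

10

(1 - y² + y⁴) has coefficients 1,0,-1,0,1 for degrees 0…4.
(1 + y)³ has coefficients 1,3,3,1,0,0,0,0,0,0,0,0,0,0 for degrees 0…13.
Multiplying by (1 + y + y² + y³ + y⁴) gives running coefficients 1,4,7,8,8,7,4,1,0,0,0,0,0,0 for degrees 0…13.
Finally multiplying by (1 + 2y⁵ + y⁶), the product of all factors after the first has coefficients 1,4,7,8,8,9,13,19,23,24,22,15,6,1 for degrees 0…13.
[y¹³] = 1·1 − 1·15 + 1·24 = 10.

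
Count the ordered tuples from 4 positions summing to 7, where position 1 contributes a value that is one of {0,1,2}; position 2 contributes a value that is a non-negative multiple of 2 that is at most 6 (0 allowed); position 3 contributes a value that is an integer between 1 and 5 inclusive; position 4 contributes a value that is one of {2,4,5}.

The generating function for the choices is (1 + z + z^2)·(1 + z^2 + z^4 + z^6)·(z + z^2 + z^3 + z^4 + z^5)·(z^2 + z^4 + z^5); the count is [z^7].
(1 + z + z^2) has coefficients 1,1,1 for degrees 0…2.
(1 + z^2 + z^4 + z^6) has coefficients 1,0,1,0,1,0,1,0 for degrees 0…7.
Multiplying by (z + z^2 + z^3 + z^4 + z^5) gives running coefficients 0,1,1,2,2,3,2,3 for degrees 0…7.
Finally multiplying by (z^2 + z^4 + z^5), the product of all factors after the first has coefficients 0,0,0,1,1,3,4,6 for degrees 0…7.
[z^7] = 1·6 + 1·4 + 1·3 = 13.

13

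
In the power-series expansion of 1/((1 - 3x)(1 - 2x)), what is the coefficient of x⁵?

665

The denominator gives the recurrence a_n = 5a_(n−1) − 6a_(n−2) for n ≥ 2; the numerator fixes a_0 = 1, a_1 = 5.
Iterating: 1, 5, 19, 65, 211, 665, so a_5 = 665.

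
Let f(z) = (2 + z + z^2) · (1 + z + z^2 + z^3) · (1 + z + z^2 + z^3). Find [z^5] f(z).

(2 + z + z^2) has coefficients 2,1,1 for degrees 0…2.
(1 + z + z^2 + z^3) has coefficients 1,1,1,1,0,0 for degrees 0…5.
Finally multiplying by (1 + z + z^2 + z^3), the product of all factors after the first has coefficients 1,2,3,4,3,2 for degrees 0…5.
[z^5] = 2·2 + 1·3 + 1·4 = 11.

11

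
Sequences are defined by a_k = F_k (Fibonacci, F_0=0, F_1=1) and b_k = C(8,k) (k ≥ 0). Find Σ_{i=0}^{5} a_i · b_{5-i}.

211

The convolution is the t^5 coefficient of A(t)B(t).
Σ = 0·56 + 1·70 + 1·56 + 2·28 + 3·8 + 5·1 = 211.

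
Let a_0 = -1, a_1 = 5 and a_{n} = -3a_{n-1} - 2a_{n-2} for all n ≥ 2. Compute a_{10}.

-4093

The ordinary generating function has denominator 1 + 3y + 2y^2.
Iterating the recurrence: a_0,…,a_{10} = -1, 5, -13, 29, -61, 125, -253, 509, -1021, 2045, -4093.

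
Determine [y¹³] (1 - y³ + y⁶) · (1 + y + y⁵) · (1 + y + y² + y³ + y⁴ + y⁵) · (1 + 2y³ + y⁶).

(1 - y³ + y⁶) has coefficients 1,0,0,-1,0,0,1 for degrees 0…6.
(1 + y + y⁵) has coefficients 1,1,0,0,0,1,0,0,0,0,0,0,0,0 for degrees 0…13.
Multiplying by (1 + y + y² + y³ + y⁴ + y⁵) gives running coefficients 1,2,2,2,2,3,2,1,1,1,1,0,0,0 for degrees 0…13.
Finally multiplying by (1 + 2y³ + y⁶), the product of all factors after the first has coefficients 1,2,2,4,6,7,7,7,9,7,5,5,4,3 for degrees 0…13.
[y¹³] = 1·3 − 1·5 + 1·7 = 5.

5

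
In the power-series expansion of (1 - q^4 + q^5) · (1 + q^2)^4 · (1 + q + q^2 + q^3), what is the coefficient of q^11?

(1 - q^4 + q^5) has coefficients 1,0,0,0,-1,1 for degrees 0…5.
(1 + q^2)^4 has coefficients 1,0,4,0,6,0,4,0,1,0,0,0 for degrees 0…11.
Finally multiplying by (1 + q + q^2 + q^3), the product of all factors after the first has coefficients 1,1,5,5,10,10,10,10,5,5,1,1 for degrees 0…11.
[q^11] = 1·1 − 1·10 + 1·10 = 1.

1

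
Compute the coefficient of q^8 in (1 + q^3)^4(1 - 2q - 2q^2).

-12

(1 + q^3)^4 has coefficients 1,0,0,4,0,0,6,0,0 for degrees 0…8.
(1 - 2q - 2q^2) has coefficients 1,-2,-2,0,0,0,0,0,0 for degrees 0…8.
[q^8] = 1·0 + 4·0 + 6·(-2) = -12.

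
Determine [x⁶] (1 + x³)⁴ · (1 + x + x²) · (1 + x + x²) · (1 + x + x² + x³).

41

(1 + x³)⁴ has coefficients 1,0,0,4,0,0,6 for degrees 0…6.
(1 + x + x²) has coefficients 1,1,1,0,0,0,0 for degrees 0…6.
Multiplying by (1 + x + x²) gives running coefficients 1,2,3,2,1,0,0 for degrees 0…6.
Finally multiplying by (1 + x + x² + x³), the product of all factors after the first has coefficients 1,3,6,8,8,6,3 for degrees 0…6.
[x⁶] = 1·3 + 4·8 + 6·1 = 41.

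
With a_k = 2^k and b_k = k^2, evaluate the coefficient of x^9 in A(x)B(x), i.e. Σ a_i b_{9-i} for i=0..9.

2949

The convolution is the t^9 coefficient of A(t)B(t).
Σ = 1·81 + 2·64 + 4·49 + 8·36 + 16·25 + 32·16 + 64·9 + 128·4 + 256·1 + 512·0 = 2949.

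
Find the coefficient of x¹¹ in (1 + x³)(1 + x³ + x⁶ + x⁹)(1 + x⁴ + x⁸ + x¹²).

2

(1 + x³) has coefficients 1,0,0,1 for degrees 0…3.
(1 + x³ + x⁶ + x⁹) has coefficients 1,0,0,1,0,0,1,0,0,1,0,0 for degrees 0…11.
Finally multiplying by (1 + x⁴ + x⁸ + x¹²), the product of all factors after the first has coefficients 1,0,0,1,1,0,1,1,1,1,1,1 for degrees 0…11.
[x¹¹] = 1·1 + 1·1 = 2.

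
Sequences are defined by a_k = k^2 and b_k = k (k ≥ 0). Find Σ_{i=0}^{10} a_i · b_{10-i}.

825

Write out a_i and b_{10-i} for i = 0,…,10 and sum the products.
Σ = 0·10 + 1·9 + 4·8 + 9·7 + 16·6 + 25·5 + 36·4 + 49·3 + 64·2 + 81·1 + 100·0 = 825.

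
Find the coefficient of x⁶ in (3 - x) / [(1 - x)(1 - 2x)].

Partial fractions give a closed form: a_n = (-2)·1^n + (5)·2^n.
At n = 6: a_6 = 318.

318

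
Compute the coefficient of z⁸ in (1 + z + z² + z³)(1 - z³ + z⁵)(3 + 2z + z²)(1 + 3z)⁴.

-391

(1 + z + z² + z³) has coefficients 1,1,1,1 for degrees 0…3.
(1 - z³ + z⁵) has coefficients 1,0,0,-1,0,1,0,0,0 for degrees 0…8.
Multiplying by (3 + 2z + z²) gives running coefficients 3,2,1,-3,-2,2,2,1,0 for degrees 0…8.
Finally multiplying by (1 + 3z)⁴, the product of all factors after the first has coefficients 3,38,187,441,475,86,-325,-326,174 for degrees 0…8.
[z⁸] = 1·174 + 1·(-326) + 1·(-325) + 1·86 = -391.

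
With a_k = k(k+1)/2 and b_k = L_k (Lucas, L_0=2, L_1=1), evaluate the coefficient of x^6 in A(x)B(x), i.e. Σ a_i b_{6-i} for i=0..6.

143

The convolution is the x^6 coefficient of A(x)B(x).
Σ = 0·18 + 1·11 + 3·7 + 6·4 + 10·3 + 15·1 + 21·2 = 143.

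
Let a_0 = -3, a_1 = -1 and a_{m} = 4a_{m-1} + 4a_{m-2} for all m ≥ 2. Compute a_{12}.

The ordinary generating function has denominator 1 - 4x - 4x^2.
Iterating the recurrence: a_0,…,a_{12} = -3, -1, -16, -68, -336, -1616, -7808, -37696, -182016, -878848, -4243456, -20489216, -98930688.

-98930688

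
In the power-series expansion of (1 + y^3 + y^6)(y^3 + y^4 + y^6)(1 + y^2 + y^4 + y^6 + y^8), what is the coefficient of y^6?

(1 + y^3 + y^6) has coefficients 1,0,0,1,0,0,1 for degrees 0…6.
(y^3 + y^4 + y^6) has coefficients 0,0,0,1,1,0,1 for degrees 0…6.
Finally multiplying by (1 + y^2 + y^4 + y^6 + y^8), the product of all factors after the first has coefficients 0,0,0,1,1,1,2 for degrees 0…6.
[y^6] = 1·2 + 1·1 + 1·0 = 3.

3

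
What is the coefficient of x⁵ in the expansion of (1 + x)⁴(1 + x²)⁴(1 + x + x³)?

(1 + x)⁴ has coefficients 1,4,6,4,1 for degrees 0…4.
(1 + x²)⁴ has coefficients 1,0,4,0,6,0 for degrees 0…5.
Finally multiplying by (1 + x + x³), the product of all factors after the first has coefficients 1,1,4,5,6,10 for degrees 0…5.
[x⁵] = 1·10 + 4·6 + 6·5 + 4·4 + 1·1 = 81.

81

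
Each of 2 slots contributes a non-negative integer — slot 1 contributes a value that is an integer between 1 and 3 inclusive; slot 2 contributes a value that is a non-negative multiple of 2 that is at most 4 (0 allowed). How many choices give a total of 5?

The generating function for the choices is (t + t^2 + t^3)·(1 + t^2 + t^4); the count is [t^5].
(t + t^2 + t^3) has coefficients 0,1,1,1 for degrees 0…3.
(1 + t^2 + t^4) has coefficients 1,0,1,0,1,0 for degrees 0…5.
[t^5] = 1·1 + 1·0 + 1·1 = 2.

2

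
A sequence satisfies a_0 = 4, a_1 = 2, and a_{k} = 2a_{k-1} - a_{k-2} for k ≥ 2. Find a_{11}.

The ordinary generating function has denominator 1 - 2y + y^2.
Iterating the recurrence: a_0,…,a_{11} = 4, 2, 0, -2, -4, -6, -8, -10, -12, -14, -16, -18.

-18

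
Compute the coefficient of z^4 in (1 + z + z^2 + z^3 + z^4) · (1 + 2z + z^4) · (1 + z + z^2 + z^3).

13

(1 + z + z^2 + z^3 + z^4) has coefficients 1,1,1,1,1 for degrees 0…4.
(1 + 2z + z^4) has coefficients 1,2,0,0,1 for degrees 0…4.
Finally multiplying by (1 + z + z^2 + z^3), the product of all factors after the first has coefficients 1,3,3,3,3 for degrees 0…4.
[z^4] = 1·3 + 1·3 + 1·3 + 1·3 + 1·1 = 13.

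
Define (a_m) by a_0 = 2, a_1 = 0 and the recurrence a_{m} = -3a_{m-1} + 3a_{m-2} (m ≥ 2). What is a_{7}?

-3888

The ordinary generating function has denominator 1 + 3z - 3z^2.
Iterating the recurrence: a_0,…,a_{7} = 2, 0, 6, -18, 72, -270, 1026, -3888.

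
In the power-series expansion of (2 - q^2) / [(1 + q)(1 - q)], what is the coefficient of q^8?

The denominator gives the recurrence a_n = a_(n−2) for n ≥ 3; the numerator fixes a_0 = 2, a_1 = 0, a_2 = 1.
Iterating: 2, 0, 1, 0, 1, 0, 1, 0, 1, so a_8 = 1.

1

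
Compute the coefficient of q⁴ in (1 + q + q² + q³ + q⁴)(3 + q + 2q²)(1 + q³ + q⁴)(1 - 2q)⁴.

(1 + q + q² + q³ + q⁴) has coefficients 1,1,1,1,1 for degrees 0…4.
(3 + q + 2q²) has coefficients 3,1,2,0,0 for degrees 0…4.
Multiplying by (1 + q³ + q⁴) gives running coefficients 3,1,2,3,4 for degrees 0…4.
Finally multiplying by (1 - 2q)⁴, the product of all factors after the first has coefficients 3,-23,66,-85,44 for degrees 0…4.
[q⁴] = 1·44 + 1·(-85) + 1·66 + 1·(-23) + 1·3 = 5.

5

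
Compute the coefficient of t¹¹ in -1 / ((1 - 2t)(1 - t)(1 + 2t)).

-1365

The denominator gives the recurrence a_n = a_(n−1) + 4a_(n−2) − 4a_(n−3) for n ≥ 3; the numerator fixes a_0 = -1, a_1 = -1, a_2 = -5.
Iterating: -1, -1, -5, -5, -21, -21, -85, -85, -341, -341, -1365, -1365, so a_11 = -1365.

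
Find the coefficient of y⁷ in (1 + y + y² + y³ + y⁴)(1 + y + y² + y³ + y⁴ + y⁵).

(1 + y + y² + y³ + y⁴) has coefficients 1,1,1,1,1 for degrees 0…4.
(1 + y + y² + y³ + y⁴ + y⁵) has coefficients 1,1,1,1,1,1,0,0 for degrees 0…7.
[y⁷] = 1·0 + 1·0 + 1·1 + 1·1 + 1·1 = 3.

3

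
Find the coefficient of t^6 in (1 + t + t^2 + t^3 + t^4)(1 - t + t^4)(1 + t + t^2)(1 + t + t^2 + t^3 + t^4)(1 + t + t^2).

(1 + t + t^2 + t^3 + t^4) has coefficients 1,1,1,1,1 for degrees 0…4.
(1 - t + t^4) has coefficients 1,-1,0,0,1,0,0 for degrees 0…6.
Multiplying by (1 + t + t^2) gives running coefficients 1,0,0,-1,1,1,1 for degrees 0…6.
Multiplying by (1 + t + t^2 + t^3 + t^4) gives running coefficients 1,1,1,0,1,1,2 for degrees 0…6.
Finally multiplying by (1 + t + t^2), the product of all factors after the first has coefficients 1,2,3,2,2,2,4 for degrees 0…6.
[t^6] = 1·4 + 1·2 + 1·2 + 1·2 + 1·3 = 13.

13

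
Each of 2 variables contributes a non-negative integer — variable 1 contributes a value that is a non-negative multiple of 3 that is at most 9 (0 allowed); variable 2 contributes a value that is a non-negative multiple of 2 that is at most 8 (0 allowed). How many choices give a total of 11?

The generating function for the choices is (1 + t³ + t⁶ + t⁹)·(1 + t² + t⁴ + t⁶ + t⁸); the count is [t¹¹].
(1 + t³ + t⁶ + t⁹) has coefficients 1,0,0,1,0,0,1,0,0,1 for degrees 0…9.
(1 + t² + t⁴ + t⁶ + t⁸) has coefficients 1,0,1,0,1,0,1,0,1,0,0,0 for degrees 0…11.
[t¹¹] = 1·0 + 1·1 + 1·0 + 1·1 = 2.

2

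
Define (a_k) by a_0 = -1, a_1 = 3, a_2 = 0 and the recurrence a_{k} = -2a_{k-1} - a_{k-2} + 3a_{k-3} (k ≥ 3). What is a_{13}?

The ordinary generating function has denominator 1 + 2y + y^2 - 3y^3.
Iterating the recurrence: a_0,…,a_{13} = -1, 3, 0, -6, 21, -36, 33, 33, -207, 480, -654, 207, 1680, -5529.

-5529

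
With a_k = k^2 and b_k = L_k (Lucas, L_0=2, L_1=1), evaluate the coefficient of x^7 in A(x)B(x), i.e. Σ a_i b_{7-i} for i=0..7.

398

The convolution is the t^7 coefficient of A(t)B(t).
Σ = 0·29 + 1·18 + 4·11 + 9·7 + 16·4 + 25·3 + 36·1 + 49·2 = 398.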